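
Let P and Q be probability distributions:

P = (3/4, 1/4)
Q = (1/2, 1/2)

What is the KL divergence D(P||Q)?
D(P||Q) = Σ P(i) log₂(P(i)/Q(i))
  i=0: (3/4) × log₂((3/4)/(1/2)) = (3/4) × log₂(3/2) = 0.4387
  i=1: (1/4) × log₂((1/4)/(1/2)) = (1/4) × log₂(1/2) = -0.2500
D(P||Q) = 0.4387 - 0.2500
  = 0.1887 bits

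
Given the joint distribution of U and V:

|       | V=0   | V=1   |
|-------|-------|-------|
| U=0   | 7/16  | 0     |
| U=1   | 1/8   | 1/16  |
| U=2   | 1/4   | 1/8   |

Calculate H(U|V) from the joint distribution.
Marginal P(V) (column sums):
  P(V=0) = 7/16 + 1/8 + 1/4 = 13/16
  P(V=1) = 0 + 1/16 + 1/8 = 3/16

H(U|V) = -Σ P(U,V)·log₂ P(U|V), where P(U|V) = P(U,V) / P(V)
  (cells with P(U,V) = 0 contribute 0)
  (U=0,V=0): P(U|V) = (7/16)/(13/16) = 7/13;  -(7/16)·log₂(7/13) = 0.3907
  (U=1,V=0): P(U|V) = (1/8)/(13/16) = 2/13;  -(1/8)·log₂(2/13) = 0.3376
  (U=1,V=1): P(U|V) = (1/16)/(3/16) = 1/3;  -(1/16)·log₂(1/3) = 0.0991
  (U=2,V=0): P(U|V) = (1/4)/(13/16) = 4/13;  -(1/4)·log₂(4/13) = 0.4251
  (U=2,V=1): P(U|V) = (1/8)/(3/16) = 2/3;  -(1/8)·log₂(2/3) = 0.0731
H(U|V) = 0.3907 + 0.3376 + 0.0991 + 0.4251 + 0.0731
  = 1.3256 bits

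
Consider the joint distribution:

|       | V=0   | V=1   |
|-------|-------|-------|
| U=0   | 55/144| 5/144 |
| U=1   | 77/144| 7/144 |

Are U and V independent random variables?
Marginal P(U) (row sums):
  P(U=0) = 55/144 + 5/144 = 5/12
  P(U=1) = 77/144 + 7/144 = 7/12
Marginal P(V) (column sums):
  P(V=0) = 55/144 + 77/144 = 11/12
  P(V=1) = 5/144 + 7/144 = 1/12

U and V are independent iff P(U=i,V=j) = P(U=i)·P(V=j) for every cell.
  P(U=0)·P(V=0) = 5/12 × 11/12 = 55/144 = P(U=0,V=0) ✓
  P(U=0)·P(V=1) = 5/12 × 1/12 = 5/144 = P(U=0,V=1) ✓
  P(U=1)·P(V=0) = 7/12 × 11/12 = 77/144 = P(U=1,V=0) ✓
  P(U=1)·P(V=1) = 7/12 × 1/12 = 7/144 = P(U=1,V=1) ✓

Yes, U and V are independent: every cell factors, so I(U;V) = 0 bits.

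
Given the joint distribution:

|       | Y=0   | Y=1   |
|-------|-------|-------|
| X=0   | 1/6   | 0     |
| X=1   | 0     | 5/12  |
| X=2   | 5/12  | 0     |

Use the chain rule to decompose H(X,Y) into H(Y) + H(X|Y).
By the chain rule: H(X,Y) = H(Y) + H(X|Y)

Marginal P(Y) (column sums):
  P(Y=0) = 1/6 + 0 + 5/12 = 7/12
  P(Y=1) = 0 + 5/12 + 0 = 5/12
H(Y) = -[(7/12)·log₂(7/12) + (5/12)·log₂(5/12)]
  = 0.4536 + 0.5263
  = 0.9799 bits
H(X|Y) = -Σ P(X,Y)·log₂ P(X|Y), where P(X|Y) = P(X,Y) / P(Y)
  (cells with P(X,Y) = 0 contribute 0)
  (X=0,Y=0): P(X|Y) = (1/6)/(7/12) = 2/7;  -(1/6)·log₂(2/7) = 0.3012
  (X=1,Y=1): P(X|Y) = (5/12)/(5/12) = 1;  -(5/12)·log₂(1) = 0.0000
  (X=2,Y=0): P(X|Y) = (5/12)/(7/12) = 5/7;  -(5/12)·log₂(5/7) = 0.2023
H(X|Y) = 0.3012 + 0.0000 + 0.2023
  = 0.5035 bits

H(X,Y) = H(Y) + H(X|Y) = 0.9799 + 0.5035 = 1.4834 bits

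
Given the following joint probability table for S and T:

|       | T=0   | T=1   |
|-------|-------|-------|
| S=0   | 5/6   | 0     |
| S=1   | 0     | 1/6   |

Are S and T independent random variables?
Marginal P(S) (row sums):
  P(S=0) = 5/6 + 0 = 5/6
  P(S=1) = 0 + 1/6 = 1/6
Marginal P(T) (column sums):
  P(T=0) = 5/6 + 0 = 5/6
  P(T=1) = 0 + 1/6 = 1/6

S and T are independent iff P(S=i,T=j) = P(S=i)·P(T=j) for every cell.
  P(S=0)·P(T=0) = 5/6 × 5/6 = 25/36, but P(S=0,T=0) = 5/6 ✗

No, S and T are not independent. Quantitatively, I(S;T) > 0:

H(S) = -[(5/6)·log₂(5/6) + (1/6)·log₂(1/6)]
  = 0.2192 + 0.4308
  = 0.6500 bits
H(T) = -[(5/6)·log₂(5/6) + (1/6)·log₂(1/6)]
  = 0.2192 + 0.4308
  = 0.6500 bits
H(S,T) = -[(5/6)·log₂(5/6) + (1/6)·log₂(1/6)]
  = 0.2192 + 0.4308
  = 0.6500 bits
I(S;T) = H(S) + H(T) - H(S,T) = 0.6500 + 0.6500 - 0.6500 = 0.6500 bits > 0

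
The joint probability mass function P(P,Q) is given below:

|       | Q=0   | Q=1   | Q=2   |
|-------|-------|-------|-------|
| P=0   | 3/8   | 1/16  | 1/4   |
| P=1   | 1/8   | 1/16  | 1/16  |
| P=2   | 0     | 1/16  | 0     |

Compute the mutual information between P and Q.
Marginal P(P) (row sums):
  P(P=0) = 3/8 + 1/16 + 1/4 = 11/16
  P(P=1) = 1/8 + 1/16 + 1/16 = 1/4
  P(P=2) = 0 + 1/16 + 0 = 1/16
Marginal P(Q) (column sums):
  P(Q=0) = 3/8 + 1/8 + 0 = 1/2
  P(Q=1) = 1/16 + 1/16 + 1/16 = 3/16
  P(Q=2) = 1/4 + 1/16 + 0 = 5/16

H(P) = -[(11/16)·log₂(11/16) + (1/4)·log₂(1/4) + (1/16)·log₂(1/16)]
  = 0.3716 + 0.5000 + 0.2500
  = 1.1216 bits
H(Q) = -[(1/2)·log₂(1/2) + (3/16)·log₂(3/16) + (5/16)·log₂(5/16)]
  = 0.5000 + 0.4528 + 0.5244
  = 1.4772 bits
H(P,Q) = -[(3/8)·log₂(3/8) + (1/16)·log₂(1/16) + (1/4)·log₂(1/4) + (1/8)·log₂(1/8) + (1/16)·log₂(1/16) + (1/16)·log₂(1/16) + (1/16)·log₂(1/16)]
  = 0.5306 + 0.2500 + 0.5000 + 0.3750 + 0.2500 + 0.2500 + 0.2500
  = 2.4056 bits

I(P;Q) = H(P) + H(Q) - H(P,Q)
  = 1.1216 + 1.4772 - 2.4056
  = 0.1932 bits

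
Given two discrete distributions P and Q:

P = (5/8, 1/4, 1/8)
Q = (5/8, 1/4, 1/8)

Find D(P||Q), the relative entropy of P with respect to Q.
D(P||Q) = Σ P(i) log₂(P(i)/Q(i))
  i=0: (5/8) × log₂((5/8)/(5/8)) = (5/8) × log₂(1) = 0.0000
  i=1: (1/4) × log₂((1/4)/(1/4)) = (1/4) × log₂(1) = 0.0000
  i=2: (1/8) × log₂((1/8)/(1/8)) = (1/8) × log₂(1) = 0.0000
D(P||Q) = 0.0000 + 0.0000 + 0.0000
  = 0.0000 bits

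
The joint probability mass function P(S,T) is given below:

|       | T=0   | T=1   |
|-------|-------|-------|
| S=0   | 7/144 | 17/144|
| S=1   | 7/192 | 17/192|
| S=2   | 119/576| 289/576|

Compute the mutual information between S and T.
Marginal P(S) (row sums):
  P(S=0) = 7/144 + 17/144 = 1/6
  P(S=1) = 7/192 + 17/192 = 1/8
  P(S=2) = 119/576 + 289/576 = 17/24
Marginal P(T) (column sums):
  P(T=0) = 7/144 + 7/192 + 119/576 = 7/24
  P(T=1) = 17/144 + 17/192 + 289/576 = 17/24

H(S) = -[(1/6)·log₂(1/6) + (1/8)·log₂(1/8) + (17/24)·log₂(17/24)]
  = 0.4308 + 0.3750 + 0.3524
  = 1.1582 bits
H(T) = -[(7/24)·log₂(7/24) + (17/24)·log₂(17/24)]
  = 0.5185 + 0.3524
  = 0.8709 bits
H(S,T) = -[(7/144)·log₂(7/144) + (17/144)·log₂(17/144) + (7/192)·log₂(7/192) + (17/192)·log₂(17/192) + (119/576)·log₂(119/576) + (289/576)·log₂(289/576)]
  = 0.2121 + 0.3639 + 0.1742 + 0.3097 + 0.4700 + 0.4992
  = 2.0291 bits

I(S;T) = H(S) + H(T) - H(S,T)
  = 1.1582 + 0.8709 - 2.0291
  = 0.0000 bits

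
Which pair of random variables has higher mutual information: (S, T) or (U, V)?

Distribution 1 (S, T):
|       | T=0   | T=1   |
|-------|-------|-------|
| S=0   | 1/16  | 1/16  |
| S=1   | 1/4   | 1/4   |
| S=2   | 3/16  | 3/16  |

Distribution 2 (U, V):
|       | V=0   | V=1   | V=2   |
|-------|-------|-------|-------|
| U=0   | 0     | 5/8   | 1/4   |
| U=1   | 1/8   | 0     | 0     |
Distribution 1 (S, T):
Marginal P(S) (row sums):
  P(S=0) = 1/16 + 1/16 = 1/8
  P(S=1) = 1/4 + 1/4 = 1/2
  P(S=2) = 3/16 + 3/16 = 3/8
Marginal P(T) (column sums):
  P(T=0) = 1/16 + 1/4 + 3/16 = 1/2
  P(T=1) = 1/16 + 1/4 + 3/16 = 1/2

H(S) = -[(1/8)·log₂(1/8) + (1/2)·log₂(1/2) + (3/8)·log₂(3/8)]
  = 0.3750 + 0.5000 + 0.5306
  = 1.4056 bits
H(T) = -[(1/2)·log₂(1/2) + (1/2)·log₂(1/2)]
  = 0.5000 + 0.5000
  = 1.0000 bits
H(S,T) = -[(1/16)·log₂(1/16) + (1/16)·log₂(1/16) + (1/4)·log₂(1/4) + (1/4)·log₂(1/4) + (3/16)·log₂(3/16) + (3/16)·log₂(3/16)]
  = 0.2500 + 0.2500 + 0.5000 + 0.5000 + 0.4528 + 0.4528
  = 2.4056 bits

I(S;T) = H(S) + H(T) - H(S,T)
  = 1.4056 + 1.0000 - 2.4056
  = 0.0000 bits

Distribution 2 (U, V):
Marginal P(U) (row sums):
  P(U=0) = 0 + 5/8 + 1/4 = 7/8
  P(U=1) = 1/8 + 0 + 0 = 1/8
Marginal P(V) (column sums):
  P(V=0) = 0 + 1/8 = 1/8
  P(V=1) = 5/8 + 0 = 5/8
  P(V=2) = 1/4 + 0 = 1/4

H(U) = -[(7/8)·log₂(7/8) + (1/8)·log₂(1/8)]
  = 0.1686 + 0.3750
  = 0.5436 bits
H(V) = -[(1/8)·log₂(1/8) + (5/8)·log₂(5/8) + (1/4)·log₂(1/4)]
  = 0.3750 + 0.4238 + 0.5000
  = 1.2988 bits
H(U,V) = -[(5/8)·log₂(5/8) + (1/4)·log₂(1/4) + (1/8)·log₂(1/8)]
  = 0.4238 + 0.5000 + 0.3750
  = 1.2988 bits

I(U;V) = H(U) + H(V) - H(U,V)
  = 0.5436 + 1.2988 - 1.2988
  = 0.5436 bits

I(U;V) = 0.5436 bits > I(S;T) = 0.0000 bits, so (U, V) has the higher mutual information (stronger dependence).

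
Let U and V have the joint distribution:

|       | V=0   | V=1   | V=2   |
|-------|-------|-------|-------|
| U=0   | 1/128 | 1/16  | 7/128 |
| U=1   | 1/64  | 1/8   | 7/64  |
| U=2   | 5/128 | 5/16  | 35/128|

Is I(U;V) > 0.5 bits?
Marginal P(U) (row sums):
  P(U=0) = 1/128 + 1/16 + 7/128 = 1/8
  P(U=1) = 1/64 + 1/8 + 7/64 = 1/4
  P(U=2) = 5/128 + 5/16 + 35/128 = 5/8
Marginal P(V) (column sums):
  P(V=0) = 1/128 + 1/64 + 5/128 = 1/16
  P(V=1) = 1/16 + 1/8 + 5/16 = 1/2
  P(V=2) = 7/128 + 7/64 + 35/128 = 7/16

H(U) = -[(1/8)·log₂(1/8) + (1/4)·log₂(1/4) + (5/8)·log₂(5/8)]
  = 0.3750 + 0.5000 + 0.4238
  = 1.2988 bits
H(V) = -[(1/16)·log₂(1/16) + (1/2)·log₂(1/2) + (7/16)·log₂(7/16)]
  = 0.2500 + 0.5000 + 0.5218
  = 1.2718 bits
H(U,V) = -[(1/128)·log₂(1/128) + (1/16)·log₂(1/16) + (7/128)·log₂(7/128) + (1/64)·log₂(1/64) + (1/8)·log₂(1/8) + (7/64)·log₂(7/64) + (5/128)·log₂(5/128) + (5/16)·log₂(5/16) + (35/128)·log₂(35/128)]
  = 0.0547 + 0.2500 + 0.2293 + 0.0938 + 0.3750 + 0.3492 + 0.1827 + 0.5244 + 0.5115
  = 2.5706 bits

I(U;V) = H(U) + H(V) - H(U,V)
  = 1.2988 + 1.2718 - 2.5706
  = 0.0000 bits

No. I(U;V) = 0.0000 bits, which is ≤ 0.5 bits.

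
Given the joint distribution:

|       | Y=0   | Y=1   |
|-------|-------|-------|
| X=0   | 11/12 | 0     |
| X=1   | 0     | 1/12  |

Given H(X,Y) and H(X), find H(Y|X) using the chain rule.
From the chain rule: H(X,Y) = H(X) + H(Y|X)
Therefore: H(Y|X) = H(X,Y) - H(X)

H(X,Y) = -[(11/12)·log₂(11/12) + (1/12)·log₂(1/12)]
  = 0.1151 + 0.2987
  = 0.4138 bits
Marginal P(X) (row sums):
  P(X=0) = 11/12 + 0 = 11/12
  P(X=1) = 0 + 1/12 = 1/12
H(X) = -[(11/12)·log₂(11/12) + (1/12)·log₂(1/12)]
  = 0.1151 + 0.2987
  = 0.4138 bits

H(Y|X) = 0.4138 - 0.4138 = 0.0000 bits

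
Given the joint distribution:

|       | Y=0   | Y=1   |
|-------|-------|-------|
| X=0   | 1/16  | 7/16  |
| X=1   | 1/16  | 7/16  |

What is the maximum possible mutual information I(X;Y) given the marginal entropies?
The upper bound on mutual information is I(X;Y) ≤ min(H(X), H(Y)).

Marginal P(X) (row sums):
  P(X=0) = 1/16 + 7/16 = 1/2
  P(X=1) = 1/16 + 7/16 = 1/2
Marginal P(Y) (column sums):
  P(Y=0) = 1/16 + 1/16 = 1/8
  P(Y=1) = 7/16 + 7/16 = 7/8

H(X) = -[(1/2)·log₂(1/2) + (1/2)·log₂(1/2)]
  = 0.5000 + 0.5000
  = 1.0000 bits
H(Y) = -[(1/8)·log₂(1/8) + (7/8)·log₂(7/8)]
  = 0.3750 + 0.1686
  = 0.5436 bits

Maximum possible I(X;Y) = min(1.0000, 0.5436) = 0.5436 bits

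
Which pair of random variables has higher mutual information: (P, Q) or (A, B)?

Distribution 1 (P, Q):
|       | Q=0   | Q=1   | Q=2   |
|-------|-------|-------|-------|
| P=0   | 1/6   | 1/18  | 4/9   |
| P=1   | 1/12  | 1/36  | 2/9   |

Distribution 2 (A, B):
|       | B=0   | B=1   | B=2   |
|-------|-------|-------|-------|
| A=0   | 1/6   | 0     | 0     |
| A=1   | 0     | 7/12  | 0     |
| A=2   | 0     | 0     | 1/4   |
Distribution 1 (P, Q):
Marginal P(P) (row sums):
  P(P=0) = 1/6 + 1/18 + 4/9 = 2/3
  P(P=1) = 1/12 + 1/36 + 2/9 = 1/3
Marginal P(Q) (column sums):
  P(Q=0) = 1/6 + 1/12 = 1/4
  P(Q=1) = 1/18 + 1/36 = 1/12
  P(Q=2) = 4/9 + 2/9 = 2/3

H(P) = -[(2/3)·log₂(2/3) + (1/3)·log₂(1/3)]
  = 0.3900 + 0.5283
  = 0.9183 bits
H(Q) = -[(1/4)·log₂(1/4) + (1/12)·log₂(1/12) + (2/3)·log₂(2/3)]
  = 0.5000 + 0.2987 + 0.3900
  = 1.1887 bits
H(P,Q) = -[(1/6)·log₂(1/6) + (1/18)·log₂(1/18) + (4/9)·log₂(4/9) + (1/12)·log₂(1/12) + (1/36)·log₂(1/36) + (2/9)·log₂(2/9)]
  = 0.4308 + 0.2317 + 0.5200 + 0.2987 + 0.1436 + 0.4822
  = 2.1070 bits

I(P;Q) = H(P) + H(Q) - H(P,Q)
  = 0.9183 + 1.1887 - 2.1070
  = 0.0000 bits

Distribution 2 (A, B):
Marginal P(A) (row sums):
  P(A=0) = 1/6 + 0 + 0 = 1/6
  P(A=1) = 0 + 7/12 + 0 = 7/12
  P(A=2) = 0 + 0 + 1/4 = 1/4
Marginal P(B) (column sums):
  P(B=0) = 1/6 + 0 + 0 = 1/6
  P(B=1) = 0 + 7/12 + 0 = 7/12
  P(B=2) = 0 + 0 + 1/4 = 1/4

H(A) = -[(1/6)·log₂(1/6) + (7/12)·log₂(7/12) + (1/4)·log₂(1/4)]
  = 0.4308 + 0.4536 + 0.5000
  = 1.3844 bits
H(B) = -[(1/6)·log₂(1/6) + (7/12)·log₂(7/12) + (1/4)·log₂(1/4)]
  = 0.4308 + 0.4536 + 0.5000
  = 1.3844 bits
H(A,B) = -[(1/6)·log₂(1/6) + (7/12)·log₂(7/12) + (1/4)·log₂(1/4)]
  = 0.4308 + 0.4536 + 0.5000
  = 1.3844 bits

I(A;B) = H(A) + H(B) - H(A,B)
  = 1.3844 + 1.3844 - 1.3844
  = 1.3844 bits

I(A;B) = 1.3844 bits > I(P;Q) = 0.0000 bits, so (A, B) has the higher mutual information (stronger dependence).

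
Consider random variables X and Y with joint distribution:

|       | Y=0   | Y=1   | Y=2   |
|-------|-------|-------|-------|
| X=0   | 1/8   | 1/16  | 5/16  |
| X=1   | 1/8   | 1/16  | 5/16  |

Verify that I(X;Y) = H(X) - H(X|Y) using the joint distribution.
Left side, from I(X;Y) = H(X) + H(Y) - H(X,Y):
Marginal P(X) (row sums):
  P(X=0) = 1/8 + 1/16 + 5/16 = 1/2
  P(X=1) = 1/8 + 1/16 + 5/16 = 1/2
Marginal P(Y) (column sums):
  P(Y=0) = 1/8 + 1/8 = 1/4
  P(Y=1) = 1/16 + 1/16 = 1/8
  P(Y=2) = 5/16 + 5/16 = 5/8

H(X) = -[(1/2)·log₂(1/2) + (1/2)·log₂(1/2)]
  = 0.5000 + 0.5000
  = 1.0000 bits
H(Y) = -[(1/4)·log₂(1/4) + (1/8)·log₂(1/8) + (5/8)·log₂(5/8)]
  = 0.5000 + 0.3750 + 0.4238
  = 1.2988 bits
H(X,Y) = -[(1/8)·log₂(1/8) + (1/16)·log₂(1/16) + (5/16)·log₂(5/16) + (1/8)·log₂(1/8) + (1/16)·log₂(1/16) + (5/16)·log₂(5/16)]
  = 0.3750 + 0.2500 + 0.5244 + 0.3750 + 0.2500 + 0.5244
  = 2.2988 bits

I(X;Y) = H(X) + H(Y) - H(X,Y)
  = 1.0000 + 1.2988 - 2.2988
  = 0.0000 bits

Right side, with H(X|Y) computed directly from the conditional probabilities:
H(X|Y) = -Σ P(X,Y)·log₂ P(X|Y), where P(X|Y) = P(X,Y) / P(Y)
  (X=0,Y=0): P(X|Y) = (1/8)/(1/4) = 1/2;  -(1/8)·log₂(1/2) = 0.1250
  (X=0,Y=1): P(X|Y) = (1/16)/(1/8) = 1/2;  -(1/16)·log₂(1/2) = 0.0625
  (X=0,Y=2): P(X|Y) = (5/16)/(5/8) = 1/2;  -(5/16)·log₂(1/2) = 0.3125
  (X=1,Y=0): P(X|Y) = (1/8)/(1/4) = 1/2;  -(1/8)·log₂(1/2) = 0.1250
  (X=1,Y=1): P(X|Y) = (1/16)/(1/8) = 1/2;  -(1/16)·log₂(1/2) = 0.0625
  (X=1,Y=2): P(X|Y) = (5/16)/(5/8) = 1/2;  -(5/16)·log₂(1/2) = 0.3125
H(X|Y) = 0.1250 + 0.0625 + 0.3125 + 0.1250 + 0.0625 + 0.3125
  = 1.0000 bits
H(X) - H(X|Y) = 1.0000 - 1.0000 = 0.0000 bits

Both sides equal 0.0000 bits, so I(X;Y) = H(X) - H(X|Y) ✓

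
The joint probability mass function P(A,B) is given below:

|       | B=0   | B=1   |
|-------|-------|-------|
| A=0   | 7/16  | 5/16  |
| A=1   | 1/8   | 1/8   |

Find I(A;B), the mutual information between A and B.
Marginal P(A) (row sums):
  P(A=0) = 7/16 + 5/16 = 3/4
  P(A=1) = 1/8 + 1/8 = 1/4
Marginal P(B) (column sums):
  P(B=0) = 7/16 + 1/8 = 9/16
  P(B=1) = 5/16 + 1/8 = 7/16

H(A) = -[(3/4)·log₂(3/4) + (1/4)·log₂(1/4)]
  = 0.3113 + 0.5000
  = 0.8113 bits
H(B) = -[(9/16)·log₂(9/16) + (7/16)·log₂(7/16)]
  = 0.4669 + 0.5218
  = 0.9887 bits
H(A,B) = -[(7/16)·log₂(7/16) + (5/16)·log₂(5/16) + (1/8)·log₂(1/8) + (1/8)·log₂(1/8)]
  = 0.5218 + 0.5244 + 0.3750 + 0.3750
  = 1.7962 bits

I(A;B) = H(A) + H(B) - H(A,B)
  = 0.8113 + 0.9887 - 1.7962
  = 0.0038 bits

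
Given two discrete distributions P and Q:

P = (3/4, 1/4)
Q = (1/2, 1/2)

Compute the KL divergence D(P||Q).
D(P||Q) = Σ P(i) log₂(P(i)/Q(i))
  i=0: (3/4) × log₂((3/4)/(1/2)) = (3/4) × log₂(3/2) = 0.4387
  i=1: (1/4) × log₂((1/4)/(1/2)) = (1/4) × log₂(1/2) = -0.2500
D(P||Q) = 0.4387 - 0.2500
  = 0.1887 bits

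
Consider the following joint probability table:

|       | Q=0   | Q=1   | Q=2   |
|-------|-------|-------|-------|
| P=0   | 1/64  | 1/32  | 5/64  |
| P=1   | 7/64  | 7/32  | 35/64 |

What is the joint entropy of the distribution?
H(P,Q) = -Σ P(P,Q) log₂ P(P,Q), summed over the non-zero cells:
H(P,Q) = -[(1/64)·log₂(1/64) + (1/32)·log₂(1/32) + (5/64)·log₂(5/64) + (7/64)·log₂(7/64) + (7/32)·log₂(7/32) + (35/64)·log₂(35/64)]
  = 0.0938 + 0.1563 + 0.2873 + 0.3492 + 0.4796 + 0.4762
  = 1.8424 bits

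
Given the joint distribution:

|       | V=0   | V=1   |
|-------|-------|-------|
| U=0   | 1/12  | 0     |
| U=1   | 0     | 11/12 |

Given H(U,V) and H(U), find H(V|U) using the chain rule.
From the chain rule: H(U,V) = H(U) + H(V|U)
Therefore: H(V|U) = H(U,V) - H(U)

H(U,V) = -[(1/12)·log₂(1/12) + (11/12)·log₂(11/12)]
  = 0.2987 + 0.1151
  = 0.4138 bits
Marginal P(U) (row sums):
  P(U=0) = 1/12 + 0 = 1/12
  P(U=1) = 0 + 11/12 = 11/12
H(U) = -[(1/12)·log₂(1/12) + (11/12)·log₂(11/12)]
  = 0.2987 + 0.1151
  = 0.4138 bits

H(V|U) = 0.4138 - 0.4138 = 0.0000 bits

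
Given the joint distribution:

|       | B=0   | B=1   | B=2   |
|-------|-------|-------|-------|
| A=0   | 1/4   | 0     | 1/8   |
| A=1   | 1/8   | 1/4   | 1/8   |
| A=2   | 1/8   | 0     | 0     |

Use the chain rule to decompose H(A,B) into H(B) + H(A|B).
By the chain rule: H(A,B) = H(B) + H(A|B)

Marginal P(B) (column sums):
  P(B=0) = 1/4 + 1/8 + 1/8 = 1/2
  P(B=1) = 0 + 1/4 + 0 = 1/4
  P(B=2) = 1/8 + 1/8 + 0 = 1/4
H(B) = -[(1/2)·log₂(1/2) + (1/4)·log₂(1/4) + (1/4)·log₂(1/4)]
  = 0.5000 + 0.5000 + 0.5000
  = 1.5000 bits
H(A|B) = -Σ P(A,B)·log₂ P(A|B), where P(A|B) = P(A,B) / P(B)
  (cells with P(A,B) = 0 contribute 0)
  (A=0,B=0): P(A|B) = (1/4)/(1/2) = 1/2;  -(1/4)·log₂(1/2) = 0.2500
  (A=0,B=2): P(A|B) = (1/8)/(1/4) = 1/2;  -(1/8)·log₂(1/2) = 0.1250
  (A=1,B=0): P(A|B) = (1/8)/(1/2) = 1/4;  -(1/8)·log₂(1/4) = 0.2500
  (A=1,B=1): P(A|B) = (1/4)/(1/4) = 1;  -(1/4)·log₂(1) = 0.0000
  (A=1,B=2): P(A|B) = (1/8)/(1/4) = 1/2;  -(1/8)·log₂(1/2) = 0.1250
  (A=2,B=0): P(A|B) = (1/8)/(1/2) = 1/4;  -(1/8)·log₂(1/4) = 0.2500
H(A|B) = 0.2500 + 0.1250 + 0.2500 + 0.0000 + 0.1250 + 0.2500
  = 1.0000 bits

H(A,B) = H(B) + H(A|B) = 1.5000 + 1.0000 = 2.5000 bits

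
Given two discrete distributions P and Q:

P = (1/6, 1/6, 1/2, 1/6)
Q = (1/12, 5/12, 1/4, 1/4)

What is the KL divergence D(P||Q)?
D(P||Q) = Σ P(i) log₂(P(i)/Q(i))
  i=0: (1/6) × log₂((1/6)/(1/12)) = (1/6) × log₂(2) = 0.1667
  i=1: (1/6) × log₂((1/6)/(5/12)) = (1/6) × log₂(2/5) = -0.2203
  i=2: (1/2) × log₂((1/2)/(1/4)) = (1/2) × log₂(2) = 0.5000
  i=3: (1/6) × log₂((1/6)/(1/4)) = (1/6) × log₂(2/3) = -0.0975
D(P||Q) = 0.1667 - 0.2203 + 0.5000 - 0.0975
  = 0.3489 bits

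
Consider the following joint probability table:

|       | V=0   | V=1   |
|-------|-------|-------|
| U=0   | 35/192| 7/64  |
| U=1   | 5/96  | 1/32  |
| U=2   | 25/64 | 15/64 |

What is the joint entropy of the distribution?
H(U,V) = -Σ P(U,V) log₂ P(U,V), summed over the non-zero cells:
H(U,V) = -[(35/192)·log₂(35/192) + (7/64)·log₂(7/64) + (5/96)·log₂(5/96) + (1/32)·log₂(1/32) + (25/64)·log₂(25/64) + (15/64)·log₂(15/64)]
  = 0.4476 + 0.3492 + 0.2220 + 0.1563 + 0.5297 + 0.4906
  = 2.1954 bits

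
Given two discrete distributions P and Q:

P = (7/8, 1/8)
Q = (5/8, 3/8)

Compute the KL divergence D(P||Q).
D(P||Q) = Σ P(i) log₂(P(i)/Q(i))
  i=0: (7/8) × log₂((7/8)/(5/8)) = (7/8) × log₂(7/5) = 0.4247
  i=1: (1/8) × log₂((1/8)/(3/8)) = (1/8) × log₂(1/3) = -0.1981
D(P||Q) = 0.4247 - 0.1981
  = 0.2266 bits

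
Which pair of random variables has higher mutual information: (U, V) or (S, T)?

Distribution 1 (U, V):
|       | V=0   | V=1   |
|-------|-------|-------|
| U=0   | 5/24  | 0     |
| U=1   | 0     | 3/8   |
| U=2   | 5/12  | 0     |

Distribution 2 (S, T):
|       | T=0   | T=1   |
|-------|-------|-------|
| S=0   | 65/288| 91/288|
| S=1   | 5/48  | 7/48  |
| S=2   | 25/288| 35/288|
Distribution 1 (U, V):
Marginal P(U) (row sums):
  P(U=0) = 5/24 + 0 = 5/24
  P(U=1) = 0 + 3/8 = 3/8
  P(U=2) = 5/12 + 0 = 5/12
Marginal P(V) (column sums):
  P(V=0) = 5/24 + 0 + 5/12 = 5/8
  P(V=1) = 0 + 3/8 + 0 = 3/8

H(U) = -[(5/24)·log₂(5/24) + (3/8)·log₂(3/8) + (5/12)·log₂(5/12)]
  = 0.4715 + 0.5306 + 0.5263
  = 1.5284 bits
H(V) = -[(5/8)·log₂(5/8) + (3/8)·log₂(3/8)]
  = 0.4238 + 0.5306
  = 0.9544 bits
H(U,V) = -[(5/24)·log₂(5/24) + (3/8)·log₂(3/8) + (5/12)·log₂(5/12)]
  = 0.4715 + 0.5306 + 0.5263
  = 1.5284 bits

I(U;V) = H(U) + H(V) - H(U,V)
  = 1.5284 + 0.9544 - 1.5284
  = 0.9544 bits

Distribution 2 (S, T):
Marginal P(S) (row sums):
  P(S=0) = 65/288 + 91/288 = 13/24
  P(S=1) = 5/48 + 7/48 = 1/4
  P(S=2) = 25/288 + 35/288 = 5/24
Marginal P(T) (column sums):
  P(T=0) = 65/288 + 5/48 + 25/288 = 5/12
  P(T=1) = 91/288 + 7/48 + 35/288 = 7/12

H(S) = -[(13/24)·log₂(13/24) + (1/4)·log₂(1/4) + (5/24)·log₂(5/24)]
  = 0.4791 + 0.5000 + 0.4715
  = 1.4506 bits
H(T) = -[(5/12)·log₂(5/12) + (7/12)·log₂(7/12)]
  = 0.5263 + 0.4536
  = 0.9799 bits
H(S,T) = -[(65/288)·log₂(65/288) + (91/288)·log₂(91/288) + (5/48)·log₂(5/48) + (7/48)·log₂(7/48) + (25/288)·log₂(25/288) + (35/288)·log₂(35/288)]
  = 0.4847 + 0.5252 + 0.3399 + 0.4051 + 0.3061 + 0.3695
  = 2.4305 bits

I(S;T) = H(S) + H(T) - H(S,T)
  = 1.4506 + 0.9799 - 2.4305
  = 0.0000 bits

I(U;V) = 0.9544 bits > I(S;T) = 0.0000 bits, so (U, V) has the higher mutual information (stronger dependence).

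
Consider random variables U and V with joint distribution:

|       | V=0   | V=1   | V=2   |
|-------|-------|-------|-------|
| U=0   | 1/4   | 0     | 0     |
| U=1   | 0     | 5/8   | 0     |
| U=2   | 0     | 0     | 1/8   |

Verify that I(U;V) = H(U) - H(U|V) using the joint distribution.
Left side, from I(U;V) = H(U) + H(V) - H(U,V):
Marginal P(U) (row sums):
  P(U=0) = 1/4 + 0 + 0 = 1/4
  P(U=1) = 0 + 5/8 + 0 = 5/8
  P(U=2) = 0 + 0 + 1/8 = 1/8
Marginal P(V) (column sums):
  P(V=0) = 1/4 + 0 + 0 = 1/4
  P(V=1) = 0 + 5/8 + 0 = 5/8
  P(V=2) = 0 + 0 + 1/8 = 1/8

H(U) = -[(1/4)·log₂(1/4) + (5/8)·log₂(5/8) + (1/8)·log₂(1/8)]
  = 0.5000 + 0.4238 + 0.3750
  = 1.2988 bits
H(V) = -[(1/4)·log₂(1/4) + (5/8)·log₂(5/8) + (1/8)·log₂(1/8)]
  = 0.5000 + 0.4238 + 0.3750
  = 1.2988 bits
H(U,V) = -[(1/4)·log₂(1/4) + (5/8)·log₂(5/8) + (1/8)·log₂(1/8)]
  = 0.5000 + 0.4238 + 0.3750
  = 1.2988 bits

I(U;V) = H(U) + H(V) - H(U,V)
  = 1.2988 + 1.2988 - 1.2988
  = 1.2988 bits

Right side, with H(U|V) computed directly from the conditional probabilities:
H(U|V) = -Σ P(U,V)·log₂ P(U|V), where P(U|V) = P(U,V) / P(V)
  (cells with P(U,V) = 0 contribute 0)
  (U=0,V=0): P(U|V) = (1/4)/(1/4) = 1;  -(1/4)·log₂(1) = 0.0000
  (U=1,V=1): P(U|V) = (5/8)/(5/8) = 1;  -(5/8)·log₂(1) = 0.0000
  (U=2,V=2): P(U|V) = (1/8)/(1/8) = 1;  -(1/8)·log₂(1) = 0.0000
H(U|V) = 0.0000 + 0.0000 + 0.0000
  = 0.0000 bits
H(U) - H(U|V) = 1.2988 - 0.0000 = 1.2988 bits

Both sides equal 1.2988 bits, so I(U;V) = H(U) - H(U|V) ✓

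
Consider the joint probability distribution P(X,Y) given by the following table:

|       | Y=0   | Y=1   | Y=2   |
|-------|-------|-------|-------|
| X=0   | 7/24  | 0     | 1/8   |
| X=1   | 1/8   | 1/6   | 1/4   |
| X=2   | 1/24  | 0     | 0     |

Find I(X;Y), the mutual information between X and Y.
Marginal P(X) (row sums):
  P(X=0) = 7/24 + 0 + 1/8 = 5/12
  P(X=1) = 1/8 + 1/6 + 1/4 = 13/24
  P(X=2) = 1/24 + 0 + 0 = 1/24
Marginal P(Y) (column sums):
  P(Y=0) = 7/24 + 1/8 + 1/24 = 11/24
  P(Y=1) = 0 + 1/6 + 0 = 1/6
  P(Y=2) = 1/8 + 1/4 + 0 = 3/8

H(X) = -[(5/12)·log₂(5/12) + (13/24)·log₂(13/24) + (1/24)·log₂(1/24)]
  = 0.5263 + 0.4791 + 0.1910
  = 1.1964 bits
H(Y) = -[(11/24)·log₂(11/24) + (1/6)·log₂(1/6) + (3/8)·log₂(3/8)]
  = 0.5159 + 0.4308 + 0.5306
  = 1.4773 bits
H(X,Y) = -[(7/24)·log₂(7/24) + (1/8)·log₂(1/8) + (1/8)·log₂(1/8) + (1/6)·log₂(1/6) + (1/4)·log₂(1/4) + (1/24)·log₂(1/24)]
  = 0.5185 + 0.3750 + 0.3750 + 0.4308 + 0.5000 + 0.1910
  = 2.3903 bits

I(X;Y) = H(X) + H(Y) - H(X,Y)
  = 1.1964 + 1.4773 - 2.3903
  = 0.2834 bits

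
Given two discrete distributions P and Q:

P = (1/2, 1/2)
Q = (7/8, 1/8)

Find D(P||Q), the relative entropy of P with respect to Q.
D(P||Q) = Σ P(i) log₂(P(i)/Q(i))
  i=0: (1/2) × log₂((1/2)/(7/8)) = (1/2) × log₂(4/7) = -0.4037
  i=1: (1/2) × log₂((1/2)/(1/8)) = (1/2) × log₂(4) = 1.0000
D(P||Q) = -0.4037 + 1.0000
  = 0.5963 bits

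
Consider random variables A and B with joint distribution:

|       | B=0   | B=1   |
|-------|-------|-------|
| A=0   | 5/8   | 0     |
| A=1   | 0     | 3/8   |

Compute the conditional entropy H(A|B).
Marginal P(B) (column sums):
  P(B=0) = 5/8 + 0 = 5/8
  P(B=1) = 0 + 3/8 = 3/8

H(A|B) = -Σ P(A,B)·log₂ P(A|B), where P(A|B) = P(A,B) / P(B)
  (cells with P(A,B) = 0 contribute 0)
  (A=0,B=0): P(A|B) = (5/8)/(5/8) = 1;  -(5/8)·log₂(1) = 0.0000
  (A=1,B=1): P(A|B) = (3/8)/(3/8) = 1;  -(3/8)·log₂(1) = 0.0000
H(A|B) = 0.0000 + 0.0000
  = 0.0000 bits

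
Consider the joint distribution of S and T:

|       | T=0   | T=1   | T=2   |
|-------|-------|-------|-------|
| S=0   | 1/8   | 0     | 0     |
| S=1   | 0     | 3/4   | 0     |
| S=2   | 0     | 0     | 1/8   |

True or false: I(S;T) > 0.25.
Marginal P(S) (row sums):
  P(S=0) = 1/8 + 0 + 0 = 1/8
  P(S=1) = 0 + 3/4 + 0 = 3/4
  P(S=2) = 0 + 0 + 1/8 = 1/8
Marginal P(T) (column sums):
  P(T=0) = 1/8 + 0 + 0 = 1/8
  P(T=1) = 0 + 3/4 + 0 = 3/4
  P(T=2) = 0 + 0 + 1/8 = 1/8

H(S) = -[(1/8)·log₂(1/8) + (3/4)·log₂(3/4) + (1/8)·log₂(1/8)]
  = 0.3750 + 0.3113 + 0.3750
  = 1.0613 bits
H(T) = -[(1/8)·log₂(1/8) + (3/4)·log₂(3/4) + (1/8)·log₂(1/8)]
  = 0.3750 + 0.3113 + 0.3750
  = 1.0613 bits
H(S,T) = -[(1/8)·log₂(1/8) + (3/4)·log₂(3/4) + (1/8)·log₂(1/8)]
  = 0.3750 + 0.3113 + 0.3750
  = 1.0613 bits

I(S;T) = H(S) + H(T) - H(S,T)
  = 1.0613 + 1.0613 - 1.0613
  = 1.0613 bits

True. I(S;T) = 1.0613 bits, which is > 0.25 bits.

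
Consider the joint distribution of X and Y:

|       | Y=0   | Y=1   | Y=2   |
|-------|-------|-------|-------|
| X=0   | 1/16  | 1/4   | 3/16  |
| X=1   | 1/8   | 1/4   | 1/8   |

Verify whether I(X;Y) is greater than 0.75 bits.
Marginal P(X) (row sums):
  P(X=0) = 1/16 + 1/4 + 3/16 = 1/2
  P(X=1) = 1/8 + 1/4 + 1/8 = 1/2
Marginal P(Y) (column sums):
  P(Y=0) = 1/16 + 1/8 = 3/16
  P(Y=1) = 1/4 + 1/4 = 1/2
  P(Y=2) = 3/16 + 1/8 = 5/16

H(X) = -[(1/2)·log₂(1/2) + (1/2)·log₂(1/2)]
  = 0.5000 + 0.5000
  = 1.0000 bits
H(Y) = -[(3/16)·log₂(3/16) + (1/2)·log₂(1/2) + (5/16)·log₂(5/16)]
  = 0.4528 + 0.5000 + 0.5244
  = 1.4772 bits
H(X,Y) = -[(1/16)·log₂(1/16) + (1/4)·log₂(1/4) + (3/16)·log₂(3/16) + (1/8)·log₂(1/8) + (1/4)·log₂(1/4) + (1/8)·log₂(1/8)]
  = 0.2500 + 0.5000 + 0.4528 + 0.3750 + 0.5000 + 0.3750
  = 2.4528 bits

I(X;Y) = H(X) + H(Y) - H(X,Y)
  = 1.0000 + 1.4772 - 2.4528
  = 0.0244 bits

No. I(X;Y) = 0.0244 bits, which is ≤ 0.75 bits.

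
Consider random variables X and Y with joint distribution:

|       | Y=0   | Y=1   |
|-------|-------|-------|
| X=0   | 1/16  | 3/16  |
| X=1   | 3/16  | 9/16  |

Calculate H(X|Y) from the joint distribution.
Marginal P(Y) (column sums):
  P(Y=0) = 1/16 + 3/16 = 1/4
  P(Y=1) = 3/16 + 9/16 = 3/4

H(X|Y) = -Σ P(X,Y)·log₂ P(X|Y), where P(X|Y) = P(X,Y) / P(Y)
  (X=0,Y=0): P(X|Y) = (1/16)/(1/4) = 1/4;  -(1/16)·log₂(1/4) = 0.1250
  (X=0,Y=1): P(X|Y) = (3/16)/(3/4) = 1/4;  -(3/16)·log₂(1/4) = 0.3750
  (X=1,Y=0): P(X|Y) = (3/16)/(1/4) = 3/4;  -(3/16)·log₂(3/4) = 0.0778
  (X=1,Y=1): P(X|Y) = (9/16)/(3/4) = 3/4;  -(9/16)·log₂(3/4) = 0.2335
H(X|Y) = 0.1250 + 0.3750 + 0.0778 + 0.2335
  = 0.8113 bits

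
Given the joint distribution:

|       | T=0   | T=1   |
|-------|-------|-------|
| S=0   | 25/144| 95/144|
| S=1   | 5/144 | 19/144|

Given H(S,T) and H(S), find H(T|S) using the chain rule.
From the chain rule: H(S,T) = H(S) + H(T|S)
Therefore: H(T|S) = H(S,T) - H(S)

H(S,T) = -[(25/144)·log₂(25/144) + (95/144)·log₂(95/144) + (5/144)·log₂(5/144) + (19/144)·log₂(19/144)]
  = 0.4386 + 0.3959 + 0.1683 + 0.3855
  = 1.3883 bits
Marginal P(S) (row sums):
  P(S=0) = 25/144 + 95/144 = 5/6
  P(S=1) = 5/144 + 19/144 = 1/6
H(S) = -[(5/6)·log₂(5/6) + (1/6)·log₂(1/6)]
  = 0.2192 + 0.4308
  = 0.6500 bits

H(T|S) = 1.3883 - 0.6500 = 0.7383 bits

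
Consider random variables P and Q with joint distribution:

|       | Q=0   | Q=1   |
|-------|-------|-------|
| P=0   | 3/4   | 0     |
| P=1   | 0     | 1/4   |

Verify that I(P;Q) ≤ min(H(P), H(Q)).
Marginal P(P) (row sums):
  P(P=0) = 3/4 + 0 = 3/4
  P(P=1) = 0 + 1/4 = 1/4
Marginal P(Q) (column sums):
  P(Q=0) = 3/4 + 0 = 3/4
  P(Q=1) = 0 + 1/4 = 1/4

H(P) = -[(3/4)·log₂(3/4) + (1/4)·log₂(1/4)]
  = 0.3113 + 0.5000
  = 0.8113 bits
H(Q) = -[(3/4)·log₂(3/4) + (1/4)·log₂(1/4)]
  = 0.3113 + 0.5000
  = 0.8113 bits
H(P,Q) = -[(3/4)·log₂(3/4) + (1/4)·log₂(1/4)]
  = 0.3113 + 0.5000
  = 0.8113 bits

I(P;Q) = H(P) + H(Q) - H(P,Q)
  = 0.8113 + 0.8113 - 0.8113
  = 0.8113 bits

min(H(P), H(Q)) = min(0.8113, 0.8113) = 0.8113 bits
Since 0.8113 ≤ 0.8113, the bound is satisfied ✓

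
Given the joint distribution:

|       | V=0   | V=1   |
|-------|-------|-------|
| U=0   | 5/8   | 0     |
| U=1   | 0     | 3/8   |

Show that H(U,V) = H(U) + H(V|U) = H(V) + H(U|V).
Marginal P(U) (row sums):
  P(U=0) = 5/8 + 0 = 5/8
  P(U=1) = 0 + 3/8 = 3/8
Marginal P(V) (column sums):
  P(V=0) = 5/8 + 0 = 5/8
  P(V=1) = 0 + 3/8 = 3/8

Decomposition 1: H(U) + H(V|U)
H(U) = -[(5/8)·log₂(5/8) + (3/8)·log₂(3/8)]
  = 0.4238 + 0.5306
  = 0.9544 bits
H(V|U) = -Σ P(U,V)·log₂ P(V|U), where P(V|U) = P(U,V) / P(U)
  (cells with P(U,V) = 0 contribute 0)
  (U=0,V=0): P(V|U) = (5/8)/(5/8) = 1;  -(5/8)·log₂(1) = 0.0000
  (U=1,V=1): P(V|U) = (3/8)/(3/8) = 1;  -(3/8)·log₂(1) = 0.0000
H(V|U) = 0.0000 + 0.0000
  = 0.0000 bits
H(U) + H(V|U) = 0.9544 + 0.0000 = 0.9544 bits

Decomposition 2: H(V) + H(U|V)
H(V) = -[(5/8)·log₂(5/8) + (3/8)·log₂(3/8)]
  = 0.4238 + 0.5306
  = 0.9544 bits
H(U|V) = -Σ P(U,V)·log₂ P(U|V), where P(U|V) = P(U,V) / P(V)
  (cells with P(U,V) = 0 contribute 0)
  (U=0,V=0): P(U|V) = (5/8)/(5/8) = 1;  -(5/8)·log₂(1) = 0.0000
  (U=1,V=1): P(U|V) = (3/8)/(3/8) = 1;  -(3/8)·log₂(1) = 0.0000
H(U|V) = 0.0000 + 0.0000
  = 0.0000 bits
H(V) + H(U|V) = 0.9544 + 0.0000 = 0.9544 bits

Direct computation of the joint entropy:
H(U,V) = -[(5/8)·log₂(5/8) + (3/8)·log₂(3/8)]
  = 0.4238 + 0.5306
  = 0.9544 bits

All three agree: H(U,V) = 0.9544 bits ✓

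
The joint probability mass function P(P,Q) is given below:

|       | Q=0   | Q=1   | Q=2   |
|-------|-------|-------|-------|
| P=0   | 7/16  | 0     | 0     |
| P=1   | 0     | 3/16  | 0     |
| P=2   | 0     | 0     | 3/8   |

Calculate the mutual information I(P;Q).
Marginal P(P) (row sums):
  P(P=0) = 7/16 + 0 + 0 = 7/16
  P(P=1) = 0 + 3/16 + 0 = 3/16
  P(P=2) = 0 + 0 + 3/8 = 3/8
Marginal P(Q) (column sums):
  P(Q=0) = 7/16 + 0 + 0 = 7/16
  P(Q=1) = 0 + 3/16 + 0 = 3/16
  P(Q=2) = 0 + 0 + 3/8 = 3/8

H(P) = -[(7/16)·log₂(7/16) + (3/16)·log₂(3/16) + (3/8)·log₂(3/8)]
  = 0.5218 + 0.4528 + 0.5306
  = 1.5052 bits
H(Q) = -[(7/16)·log₂(7/16) + (3/16)·log₂(3/16) + (3/8)·log₂(3/8)]
  = 0.5218 + 0.4528 + 0.5306
  = 1.5052 bits
H(P,Q) = -[(7/16)·log₂(7/16) + (3/16)·log₂(3/16) + (3/8)·log₂(3/8)]
  = 0.5218 + 0.4528 + 0.5306
  = 1.5052 bits

I(P;Q) = H(P) + H(Q) - H(P,Q)
  = 1.5052 + 1.5052 - 1.5052
  = 1.5052 bits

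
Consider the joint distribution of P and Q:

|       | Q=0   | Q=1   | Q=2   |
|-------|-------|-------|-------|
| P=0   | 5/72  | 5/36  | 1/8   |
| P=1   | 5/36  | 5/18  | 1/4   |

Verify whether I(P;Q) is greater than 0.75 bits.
Marginal P(P) (row sums):
  P(P=0) = 5/72 + 5/36 + 1/8 = 1/3
  P(P=1) = 5/36 + 5/18 + 1/4 = 2/3
Marginal P(Q) (column sums):
  P(Q=0) = 5/72 + 5/36 = 5/24
  P(Q=1) = 5/36 + 5/18 = 5/12
  P(Q=2) = 1/8 + 1/4 = 3/8

H(P) = -[(1/3)·log₂(1/3) + (2/3)·log₂(2/3)]
  = 0.5283 + 0.3900
  = 0.9183 bits
H(Q) = -[(5/24)·log₂(5/24) + (5/12)·log₂(5/12) + (3/8)·log₂(3/8)]
  = 0.4715 + 0.5263 + 0.5306
  = 1.5284 bits
H(P,Q) = -[(5/72)·log₂(5/72) + (5/36)·log₂(5/36) + (1/8)·log₂(1/8) + (5/36)·log₂(5/36) + (5/18)·log₂(5/18) + (1/4)·log₂(1/4)]
  = 0.2672 + 0.3956 + 0.3750 + 0.3956 + 0.5133 + 0.5000
  = 2.4467 bits

I(P;Q) = H(P) + H(Q) - H(P,Q)
  = 0.9183 + 1.5284 - 2.4467
  = 0.0000 bits

No. I(P;Q) = 0.0000 bits, which is ≤ 0.75 bits.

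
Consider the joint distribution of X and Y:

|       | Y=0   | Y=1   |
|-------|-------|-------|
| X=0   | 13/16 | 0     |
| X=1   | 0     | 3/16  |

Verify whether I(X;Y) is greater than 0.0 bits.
Marginal P(X) (row sums):
  P(X=0) = 13/16 + 0 = 13/16
  P(X=1) = 0 + 3/16 = 3/16
Marginal P(Y) (column sums):
  P(Y=0) = 13/16 + 0 = 13/16
  P(Y=1) = 0 + 3/16 = 3/16

H(X) = -[(13/16)·log₂(13/16) + (3/16)·log₂(3/16)]
  = 0.2434 + 0.4528
  = 0.6962 bits
H(Y) = -[(13/16)·log₂(13/16) + (3/16)·log₂(3/16)]
  = 0.2434 + 0.4528
  = 0.6962 bits
H(X,Y) = -[(13/16)·log₂(13/16) + (3/16)·log₂(3/16)]
  = 0.2434 + 0.4528
  = 0.6962 bits

I(X;Y) = H(X) + H(Y) - H(X,Y)
  = 0.6962 + 0.6962 - 0.6962
  = 0.6962 bits

Yes. I(X;Y) = 0.6962 bits, which is > 0.0 bits.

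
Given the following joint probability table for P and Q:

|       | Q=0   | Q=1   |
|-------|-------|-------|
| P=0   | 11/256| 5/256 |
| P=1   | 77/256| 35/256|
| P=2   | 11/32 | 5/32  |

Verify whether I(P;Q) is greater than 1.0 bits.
Marginal P(P) (row sums):
  P(P=0) = 11/256 + 5/256 = 1/16
  P(P=1) = 77/256 + 35/256 = 7/16
  P(P=2) = 11/32 + 5/32 = 1/2
Marginal P(Q) (column sums):
  P(Q=0) = 11/256 + 77/256 + 11/32 = 11/16
  P(Q=1) = 5/256 + 35/256 + 5/32 = 5/16

H(P) = -[(1/16)·log₂(1/16) + (7/16)·log₂(7/16) + (1/2)·log₂(1/2)]
  = 0.2500 + 0.5218 + 0.5000
  = 1.2718 bits
H(Q) = -[(11/16)·log₂(11/16) + (5/16)·log₂(5/16)]
  = 0.3716 + 0.5244
  = 0.8960 bits
H(P,Q) = -[(11/256)·log₂(11/256) + (5/256)·log₂(5/256) + (77/256)·log₂(77/256) + (35/256)·log₂(35/256) + (11/32)·log₂(11/32) + (5/32)·log₂(5/32)]
  = 0.1951 + 0.1109 + 0.5213 + 0.3925 + 0.5296 + 0.4184
  = 2.1678 bits

I(P;Q) = H(P) + H(Q) - H(P,Q)
  = 1.2718 + 0.8960 - 2.1678
  = 0.0000 bits

No. I(P;Q) = 0.0000 bits, which is ≤ 1.0 bits.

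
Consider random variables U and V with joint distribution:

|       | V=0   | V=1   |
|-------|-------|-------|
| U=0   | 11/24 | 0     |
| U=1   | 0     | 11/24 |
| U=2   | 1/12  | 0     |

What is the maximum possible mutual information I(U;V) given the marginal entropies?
The upper bound on mutual information is I(U;V) ≤ min(H(U), H(V)).

Marginal P(U) (row sums):
  P(U=0) = 11/24 + 0 = 11/24
  P(U=1) = 0 + 11/24 = 11/24
  P(U=2) = 1/12 + 0 = 1/12
Marginal P(V) (column sums):
  P(V=0) = 11/24 + 0 + 1/12 = 13/24
  P(V=1) = 0 + 11/24 + 0 = 11/24

H(U) = -[(11/24)·log₂(11/24) + (11/24)·log₂(11/24) + (1/12)·log₂(1/12)]
  = 0.5159 + 0.5159 + 0.2987
  = 1.3305 bits
H(V) = -[(13/24)·log₂(13/24) + (11/24)·log₂(11/24)]
  = 0.4791 + 0.5159
  = 0.9950 bits

Maximum possible I(U;V) = min(1.3305, 0.9950) = 0.9950 bits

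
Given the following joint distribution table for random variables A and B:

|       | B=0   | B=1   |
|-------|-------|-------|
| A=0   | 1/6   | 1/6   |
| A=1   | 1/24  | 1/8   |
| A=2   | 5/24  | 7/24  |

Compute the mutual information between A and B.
Marginal P(A) (row sums):
  P(A=0) = 1/6 + 1/6 = 1/3
  P(A=1) = 1/24 + 1/8 = 1/6
  P(A=2) = 5/24 + 7/24 = 1/2
Marginal P(B) (column sums):
  P(B=0) = 1/6 + 1/24 + 5/24 = 5/12
  P(B=1) = 1/6 + 1/8 + 7/24 = 7/12

H(A) = -[(1/3)·log₂(1/3) + (1/6)·log₂(1/6) + (1/2)·log₂(1/2)]
  = 0.5283 + 0.4308 + 0.5000
  = 1.4591 bits
H(B) = -[(5/12)·log₂(5/12) + (7/12)·log₂(7/12)]
  = 0.5263 + 0.4536
  = 0.9799 bits
H(A,B) = -[(1/6)·log₂(1/6) + (1/6)·log₂(1/6) + (1/24)·log₂(1/24) + (1/8)·log₂(1/8) + (5/24)·log₂(5/24) + (7/24)·log₂(7/24)]
  = 0.4308 + 0.4308 + 0.1910 + 0.3750 + 0.4715 + 0.5185
  = 2.4176 bits

I(A;B) = H(A) + H(B) - H(A,B)
  = 1.4591 + 0.9799 - 2.4176
  = 0.0214 bits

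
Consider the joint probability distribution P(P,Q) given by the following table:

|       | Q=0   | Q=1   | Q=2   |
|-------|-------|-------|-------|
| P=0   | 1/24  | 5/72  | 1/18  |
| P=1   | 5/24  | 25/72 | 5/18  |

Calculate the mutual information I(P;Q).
Marginal P(P) (row sums):
  P(P=0) = 1/24 + 5/72 + 1/18 = 1/6
  P(P=1) = 5/24 + 25/72 + 5/18 = 5/6
Marginal P(Q) (column sums):
  P(Q=0) = 1/24 + 5/24 = 1/4
  P(Q=1) = 5/72 + 25/72 = 5/12
  P(Q=2) = 1/18 + 5/18 = 1/3

H(P) = -[(1/6)·log₂(1/6) + (5/6)·log₂(5/6)]
  = 0.4308 + 0.2192
  = 0.6500 bits
H(Q) = -[(1/4)·log₂(1/4) + (5/12)·log₂(5/12) + (1/3)·log₂(1/3)]
  = 0.5000 + 0.5263 + 0.5283
  = 1.5546 bits
H(P,Q) = -[(1/24)·log₂(1/24) + (5/72)·log₂(5/72) + (1/18)·log₂(1/18) + (5/24)·log₂(5/24) + (25/72)·log₂(25/72) + (5/18)·log₂(5/18)]
  = 0.1910 + 0.2672 + 0.2317 + 0.4715 + 0.5299 + 0.5133
  = 2.2046 bits

I(P;Q) = H(P) + H(Q) - H(P,Q)
  = 0.6500 + 1.5546 - 2.2046
  = 0.0000 bits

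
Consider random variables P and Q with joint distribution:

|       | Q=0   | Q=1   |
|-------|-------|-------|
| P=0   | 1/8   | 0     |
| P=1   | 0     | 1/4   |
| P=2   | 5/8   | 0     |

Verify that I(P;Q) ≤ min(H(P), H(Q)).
Marginal P(P) (row sums):
  P(P=0) = 1/8 + 0 = 1/8
  P(P=1) = 0 + 1/4 = 1/4
  P(P=2) = 5/8 + 0 = 5/8
Marginal P(Q) (column sums):
  P(Q=0) = 1/8 + 0 + 5/8 = 3/4
  P(Q=1) = 0 + 1/4 + 0 = 1/4

H(P) = -[(1/8)·log₂(1/8) + (1/4)·log₂(1/4) + (5/8)·log₂(5/8)]
  = 0.3750 + 0.5000 + 0.4238
  = 1.2988 bits
H(Q) = -[(3/4)·log₂(3/4) + (1/4)·log₂(1/4)]
  = 0.3113 + 0.5000
  = 0.8113 bits
H(P,Q) = -[(1/8)·log₂(1/8) + (1/4)·log₂(1/4) + (5/8)·log₂(5/8)]
  = 0.3750 + 0.5000 + 0.4238
  = 1.2988 bits

I(P;Q) = H(P) + H(Q) - H(P,Q)
  = 1.2988 + 0.8113 - 1.2988
  = 0.8113 bits

min(H(P), H(Q)) = min(1.2988, 0.8113) = 0.8113 bits
Since 0.8113 ≤ 0.8113, the bound is satisfied ✓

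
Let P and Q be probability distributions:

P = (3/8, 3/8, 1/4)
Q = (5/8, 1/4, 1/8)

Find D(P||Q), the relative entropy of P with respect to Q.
D(P||Q) = Σ P(i) log₂(P(i)/Q(i))
  i=0: (3/8) × log₂((3/8)/(5/8)) = (3/8) × log₂(3/5) = -0.2764
  i=1: (3/8) × log₂((3/8)/(1/4)) = (3/8) × log₂(3/2) = 0.2194
  i=2: (1/4) × log₂((1/4)/(1/8)) = (1/4) × log₂(2) = 0.2500
D(P||Q) = -0.2764 + 0.2194 + 0.2500
  = 0.1930 bits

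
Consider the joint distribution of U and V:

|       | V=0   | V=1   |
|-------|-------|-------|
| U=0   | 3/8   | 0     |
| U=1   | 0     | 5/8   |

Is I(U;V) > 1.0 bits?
Marginal P(U) (row sums):
  P(U=0) = 3/8 + 0 = 3/8
  P(U=1) = 0 + 5/8 = 5/8
Marginal P(V) (column sums):
  P(V=0) = 3/8 + 0 = 3/8
  P(V=1) = 0 + 5/8 = 5/8

H(U) = -[(3/8)·log₂(3/8) + (5/8)·log₂(5/8)]
  = 0.5306 + 0.4238
  = 0.9544 bits
H(V) = -[(3/8)·log₂(3/8) + (5/8)·log₂(5/8)]
  = 0.5306 + 0.4238
  = 0.9544 bits
H(U,V) = -[(3/8)·log₂(3/8) + (5/8)·log₂(5/8)]
  = 0.5306 + 0.4238
  = 0.9544 bits

I(U;V) = H(U) + H(V) - H(U,V)
  = 0.9544 + 0.9544 - 0.9544
  = 0.9544 bits

No. I(U;V) = 0.9544 bits, which is ≤ 1.0 bits.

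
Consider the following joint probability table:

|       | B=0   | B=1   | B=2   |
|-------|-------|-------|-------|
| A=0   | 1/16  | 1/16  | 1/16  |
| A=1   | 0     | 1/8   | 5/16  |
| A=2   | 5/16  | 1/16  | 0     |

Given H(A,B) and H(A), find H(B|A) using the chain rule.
From the chain rule: H(A,B) = H(A) + H(B|A)
Therefore: H(B|A) = H(A,B) - H(A)

H(A,B) = -[(1/16)·log₂(1/16) + (1/16)·log₂(1/16) + (1/16)·log₂(1/16) + (1/8)·log₂(1/8) + (5/16)·log₂(5/16) + (5/16)·log₂(5/16) + (1/16)·log₂(1/16)]
  = 0.2500 + 0.2500 + 0.2500 + 0.3750 + 0.5244 + 0.5244 + 0.2500
  = 2.4238 bits
Marginal P(A) (row sums):
  P(A=0) = 1/16 + 1/16 + 1/16 = 3/16
  P(A=1) = 0 + 1/8 + 5/16 = 7/16
  P(A=2) = 5/16 + 1/16 + 0 = 3/8
H(A) = -[(3/16)·log₂(3/16) + (7/16)·log₂(7/16) + (3/8)·log₂(3/8)]
  = 0.4528 + 0.5218 + 0.5306
  = 1.5052 bits

H(B|A) = 2.4238 - 1.5052 = 0.9186 bits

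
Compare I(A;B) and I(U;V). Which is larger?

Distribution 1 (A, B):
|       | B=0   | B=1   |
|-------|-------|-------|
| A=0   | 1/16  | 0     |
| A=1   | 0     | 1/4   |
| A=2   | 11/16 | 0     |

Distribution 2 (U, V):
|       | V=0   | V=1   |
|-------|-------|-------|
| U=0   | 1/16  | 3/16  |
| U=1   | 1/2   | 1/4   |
Distribution 1 (A, B):
Marginal P(A) (row sums):
  P(A=0) = 1/16 + 0 = 1/16
  P(A=1) = 0 + 1/4 = 1/4
  P(A=2) = 11/16 + 0 = 11/16
Marginal P(B) (column sums):
  P(B=0) = 1/16 + 0 + 11/16 = 3/4
  P(B=1) = 0 + 1/4 + 0 = 1/4

H(A) = -[(1/16)·log₂(1/16) + (1/4)·log₂(1/4) + (11/16)·log₂(11/16)]
  = 0.2500 + 0.5000 + 0.3716
  = 1.1216 bits
H(B) = -[(3/4)·log₂(3/4) + (1/4)·log₂(1/4)]
  = 0.3113 + 0.5000
  = 0.8113 bits
H(A,B) = -[(1/16)·log₂(1/16) + (1/4)·log₂(1/4) + (11/16)·log₂(11/16)]
  = 0.2500 + 0.5000 + 0.3716
  = 1.1216 bits

I(A;B) = H(A) + H(B) - H(A,B)
  = 1.1216 + 0.8113 - 1.1216
  = 0.8113 bits

Distribution 2 (U, V):
Marginal P(U) (row sums):
  P(U=0) = 1/16 + 3/16 = 1/4
  P(U=1) = 1/2 + 1/4 = 3/4
Marginal P(V) (column sums):
  P(V=0) = 1/16 + 1/2 = 9/16
  P(V=1) = 3/16 + 1/4 = 7/16

H(U) = -[(1/4)·log₂(1/4) + (3/4)·log₂(3/4)]
  = 0.5000 + 0.3113
  = 0.8113 bits
H(V) = -[(9/16)·log₂(9/16) + (7/16)·log₂(7/16)]
  = 0.4669 + 0.5218
  = 0.9887 bits
H(U,V) = -[(1/16)·log₂(1/16) + (3/16)·log₂(3/16) + (1/2)·log₂(1/2) + (1/4)·log₂(1/4)]
  = 0.2500 + 0.4528 + 0.5000 + 0.5000
  = 1.7028 bits

I(U;V) = H(U) + H(V) - H(U,V)
  = 0.8113 + 0.9887 - 1.7028
  = 0.0972 bits

I(A;B) = 0.8113 bits > I(U;V) = 0.0972 bits, so (A, B) has the higher mutual information (stronger dependence).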